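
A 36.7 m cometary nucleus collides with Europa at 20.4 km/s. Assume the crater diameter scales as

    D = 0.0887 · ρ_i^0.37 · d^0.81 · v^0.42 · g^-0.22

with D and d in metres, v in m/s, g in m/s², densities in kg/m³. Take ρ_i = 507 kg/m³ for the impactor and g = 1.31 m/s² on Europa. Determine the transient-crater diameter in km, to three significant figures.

D ≈ 1.00 km

In SI units: v = 20400 m/s.
ρ_i^0.37 = 507^0.37 = 10.02
d^0.81 = 36.7^0.81 = 18.51
v^0.42 = 20400^0.42 = 64.57
g^-0.22 = 1.31^-0.22 = 0.9423
D = 0.0887 × 10.02 × 18.51 × 64.57 × 0.9423 = 1001 m
   = 1.001 km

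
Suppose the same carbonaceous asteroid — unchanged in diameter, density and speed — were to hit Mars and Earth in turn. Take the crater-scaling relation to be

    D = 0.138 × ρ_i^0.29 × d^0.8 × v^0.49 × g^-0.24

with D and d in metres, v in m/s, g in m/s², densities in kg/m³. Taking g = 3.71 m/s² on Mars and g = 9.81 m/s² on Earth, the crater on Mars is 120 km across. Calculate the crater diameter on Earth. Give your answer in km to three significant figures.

D ≈ 95.0 km

All impactor-dependent factors cancel in the ratio, leaving D_Earth/D_Mars = (g_Earth/g_Mars)^-0.24.
(9.81/3.71)^-0.24 = 2.644^-0.24 = 0.7919
D_Earth = 0.7919 × 120 km = 95.0 km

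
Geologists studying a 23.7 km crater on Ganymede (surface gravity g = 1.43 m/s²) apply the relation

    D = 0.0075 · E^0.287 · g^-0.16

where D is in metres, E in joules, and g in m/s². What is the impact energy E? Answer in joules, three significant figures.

Rearranging: E = [D / (0.0075 · g^-0.16)]^(1/0.287).
D = 23700 m.
g^-0.16 = 1.43^-0.16 = 0.9444
D / (0.0075 × 0.9444) = 23700 / (7.083 × 10^-3) = 3.346 × 10^6
E = (3.346 × 10^6)^3.4843 = 5.413 × 10^22 J

E ≈ 5.41 × 10^22 J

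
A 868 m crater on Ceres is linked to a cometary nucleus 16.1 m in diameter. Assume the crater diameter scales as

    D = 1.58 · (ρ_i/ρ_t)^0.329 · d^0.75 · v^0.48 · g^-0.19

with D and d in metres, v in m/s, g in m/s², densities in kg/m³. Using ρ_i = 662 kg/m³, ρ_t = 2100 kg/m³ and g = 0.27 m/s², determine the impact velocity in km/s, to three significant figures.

Rearranging for v: v = [D / (1.58 · (662/2100)^0.329 · 16.1^0.75 · 0.27^-0.19)]^(1/0.48).
(662/2100)^0.329 = 0.6840
16.1^0.75 = 8.037
0.27^-0.19 = 1.282
Denominator = 1.58 × 0.6840 × 8.037 × 1.282 = 11.14
D / 11.14 = 868 / 11.14 = 77.92
v = 77.92^(1/0.48) = 77.92^2.0833 = 8727 m/s

v ≈ 8.73 km/s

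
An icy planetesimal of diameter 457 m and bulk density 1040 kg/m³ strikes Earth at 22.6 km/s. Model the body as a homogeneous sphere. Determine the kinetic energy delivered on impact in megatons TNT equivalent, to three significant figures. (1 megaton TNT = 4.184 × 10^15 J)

v = 22600 m/s.
Mass m = (π/6) ρ d³ = (π/6) × 1040 × (457)³ = 5.197 × 10^10 kg
E = ½ m v² = 0.5 × 5.197 × 10^10 × (22600)² = 1.327 × 10^19 J
   = 1.327 × 10^19 / 4.184×10^15 = 3172 Mt

E ≈ 3170 Mt TNT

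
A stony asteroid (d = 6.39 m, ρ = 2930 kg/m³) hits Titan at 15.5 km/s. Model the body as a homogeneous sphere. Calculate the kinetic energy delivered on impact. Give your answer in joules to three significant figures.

v = 15500 m/s.
Mass m = (π/6) ρ d³ = (π/6) × 2930 × (6.39)³ = 4.003 × 10^5 kg
E = ½ m v² = 0.5 × 4.003 × 10^5 × (15500)² = 4.809 × 10^13 J

E ≈ 4.81 × 10^13 J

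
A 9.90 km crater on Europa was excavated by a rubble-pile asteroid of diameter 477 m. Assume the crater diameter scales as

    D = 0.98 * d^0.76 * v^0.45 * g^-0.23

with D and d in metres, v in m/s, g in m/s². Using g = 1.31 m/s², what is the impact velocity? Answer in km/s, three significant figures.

Rearranging for v: v = [D / (0.98 · 477^0.76 · 1.31^-0.23)]^(1/0.45).
D = 9900 m.
477^0.76 = 108.6
1.31^-0.23 = 0.9398
Denominator = 0.98 × 108.6 × 0.9398 = 100.0
D / 100.0 = 9900 / 100.0 = 99.00
v = 99.00^(1/0.45) = 99.00^2.2222 = 27208 m/s

v ≈ 27.2 km/s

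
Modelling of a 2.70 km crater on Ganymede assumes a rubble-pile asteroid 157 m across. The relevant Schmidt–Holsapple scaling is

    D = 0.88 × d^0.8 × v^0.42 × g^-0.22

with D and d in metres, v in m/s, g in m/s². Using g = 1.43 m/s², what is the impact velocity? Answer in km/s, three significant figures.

v ≈ 15.9 km/s

Rearranging for v: v = [D / (0.88 · 157^0.8 · 1.43^-0.22)]^(1/0.42).
D = 2700 m.
157^0.8 = 57.11
1.43^-0.22 = 0.9243
Denominator = 0.88 × 57.11 × 0.9243 = 46.45
D / 46.45 = 2700 / 46.45 = 58.13
v = 58.13^(1/0.42) = 58.13^2.381 = 15887 m/s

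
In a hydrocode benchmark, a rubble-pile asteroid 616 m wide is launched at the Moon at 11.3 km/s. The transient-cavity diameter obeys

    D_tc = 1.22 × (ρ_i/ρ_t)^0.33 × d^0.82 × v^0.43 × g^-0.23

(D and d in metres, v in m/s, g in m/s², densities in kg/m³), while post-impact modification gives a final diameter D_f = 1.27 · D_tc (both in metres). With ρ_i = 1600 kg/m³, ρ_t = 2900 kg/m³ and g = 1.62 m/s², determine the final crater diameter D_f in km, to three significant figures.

v = 11300 m/s.
(ρ_i/ρ_t)^0.33 = (1600/2900)^0.33 = 0.8218
d^0.82 = 616^0.82 = 193.8
v^0.43 = 11300^0.43 = 55.31
g^-0.23 = 1.62^-0.23 = 0.8950
D_tc = 1.22 × 0.8218 × 193.8 × 55.31 × 0.8950 = 9618 m
D_f = 1.27 × 9618 = 12215 m
     = 12.21 km

D_f ≈ 12.2 km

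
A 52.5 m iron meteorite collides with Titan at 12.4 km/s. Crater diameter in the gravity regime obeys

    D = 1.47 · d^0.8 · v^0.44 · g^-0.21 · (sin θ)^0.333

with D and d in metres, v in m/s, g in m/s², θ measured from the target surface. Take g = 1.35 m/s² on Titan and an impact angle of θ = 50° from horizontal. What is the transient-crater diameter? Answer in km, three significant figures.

D ≈ 1.90 km

In SI units: v = 12400 m/s.
d^0.8 = 52.5^0.8 = 23.78
v^0.44 = 12400^0.44 = 63.26
g^-0.21 = 1.35^-0.21 = 0.9389
(sin 50°)^0.333 = 0.7660^0.333 = 0.9151
D = 1.47 × 23.78 × 63.26 × 0.9389 × 0.9151 = 1900 m
   = 1.900 km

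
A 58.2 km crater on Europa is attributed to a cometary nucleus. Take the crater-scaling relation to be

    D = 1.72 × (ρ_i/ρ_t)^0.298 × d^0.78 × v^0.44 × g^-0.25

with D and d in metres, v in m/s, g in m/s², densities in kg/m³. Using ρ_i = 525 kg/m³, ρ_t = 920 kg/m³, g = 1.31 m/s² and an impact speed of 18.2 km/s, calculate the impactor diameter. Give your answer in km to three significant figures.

d ≈ 3.42 km

Rearranging for d: d = [D / (1.72 · (525/920)^0.298 · 18200^0.44 · 1.31^-0.25)]^(1/0.78).
D = 58200 m.
(525/920)^0.298 = 0.8461
18200^0.44 = 74.89
1.31^-0.25 = 0.9347
Denominator = 1.72 × 0.8461 × 74.89 × 0.9347 = 101.9
D / 101.9 = 58200 / 101.9 = 571.1
d = 571.1^(1/0.78) = 571.1^1.2821 = 3423 m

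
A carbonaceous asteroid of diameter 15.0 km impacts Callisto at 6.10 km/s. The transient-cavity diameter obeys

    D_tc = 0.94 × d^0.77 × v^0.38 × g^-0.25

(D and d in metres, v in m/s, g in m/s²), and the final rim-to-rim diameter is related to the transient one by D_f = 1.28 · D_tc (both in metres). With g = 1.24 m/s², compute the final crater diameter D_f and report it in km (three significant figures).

D_f ≈ 51.4 km

In SI: d = 15000 m, v = 6100 m/s.
d^0.77 = 15000^0.77 = 1643
v^0.38 = 6100^0.38 = 27.44
g^-0.25 = 1.24^-0.25 = 0.9476
D_tc = 0.94 × 1643 × 27.44 × 0.9476 = 40160 m
D_f = 1.28 × 40160 = 51405 m
     = 51.40 km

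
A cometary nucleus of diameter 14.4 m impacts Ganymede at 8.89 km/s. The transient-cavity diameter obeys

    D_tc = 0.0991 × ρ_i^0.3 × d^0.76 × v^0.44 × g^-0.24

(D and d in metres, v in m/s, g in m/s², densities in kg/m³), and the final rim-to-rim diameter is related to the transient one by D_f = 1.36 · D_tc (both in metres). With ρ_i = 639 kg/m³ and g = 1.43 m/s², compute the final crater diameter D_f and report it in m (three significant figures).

v = 8890 m/s.
ρ_i^0.3 = 639^0.3 = 6.945
d^0.76 = 14.4^0.76 = 7.592
v^0.44 = 8890^0.44 = 54.64
g^-0.24 = 1.43^-0.24 = 0.9177
D_tc = 0.0991 × 6.945 × 7.592 × 54.64 × 0.9177 = 262.0 m
D_f = 1.36 × 262.0 = 356.3 m

D_f ≈ 356 m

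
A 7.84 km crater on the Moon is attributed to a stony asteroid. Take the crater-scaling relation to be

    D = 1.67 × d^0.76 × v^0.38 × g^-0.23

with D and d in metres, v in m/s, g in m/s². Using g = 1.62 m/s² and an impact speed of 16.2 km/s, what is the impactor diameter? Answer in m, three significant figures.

Rearranging for d: d = [D / (1.67 · 16200^0.38 · 1.62^-0.23)]^(1/0.76).
D = 7840 m.
16200^0.38 = 39.78
1.62^-0.23 = 0.8950
Denominator = 1.67 × 39.78 × 0.8950 = 59.46
D / 59.46 = 7840 / 59.46 = 131.9
d = 131.9^(1/0.76) = 131.9^1.3158 = 616.3 m

d ≈ 616 m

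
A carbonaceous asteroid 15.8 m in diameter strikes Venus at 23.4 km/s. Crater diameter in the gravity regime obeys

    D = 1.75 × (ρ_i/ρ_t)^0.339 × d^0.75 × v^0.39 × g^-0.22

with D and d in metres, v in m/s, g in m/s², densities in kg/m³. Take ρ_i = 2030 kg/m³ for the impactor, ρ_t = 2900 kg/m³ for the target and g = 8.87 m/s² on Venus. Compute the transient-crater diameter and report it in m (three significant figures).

D ≈ 385 m

In SI units: v = 23400 m/s.
(ρ_i/ρ_t)^0.339 = (2030/2900)^0.339 = 0.8861
d^0.75 = 15.8^0.75 = 7.925
v^0.39 = 23400^0.39 = 50.58
g^-0.22 = 8.87^-0.22 = 0.6187
D = 1.75 × 0.8861 × 7.925 × 50.58 × 0.6187 = 384.6 m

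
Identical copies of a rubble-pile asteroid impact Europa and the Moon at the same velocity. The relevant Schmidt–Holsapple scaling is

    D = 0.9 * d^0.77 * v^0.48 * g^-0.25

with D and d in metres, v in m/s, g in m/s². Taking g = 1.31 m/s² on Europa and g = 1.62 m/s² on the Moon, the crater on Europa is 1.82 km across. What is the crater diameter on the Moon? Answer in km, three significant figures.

D ≈ 1.73 km

All impactor-dependent factors cancel in the ratio, leaving D_Moon/D_Europa = (g_Moon/g_Europa)^-0.25.
(1.62/1.31)^-0.25 = 1.237^-0.25 = 0.9482
D_Moon = 0.9482 × 1.82 km = 1.73 km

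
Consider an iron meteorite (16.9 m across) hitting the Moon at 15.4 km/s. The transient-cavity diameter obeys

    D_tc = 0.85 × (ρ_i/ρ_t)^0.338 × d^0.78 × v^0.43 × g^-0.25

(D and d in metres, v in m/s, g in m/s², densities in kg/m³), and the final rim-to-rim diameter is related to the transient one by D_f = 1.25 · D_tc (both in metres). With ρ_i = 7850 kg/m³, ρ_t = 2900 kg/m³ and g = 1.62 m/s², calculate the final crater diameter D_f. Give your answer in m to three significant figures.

v = 15400 m/s.
(ρ_i/ρ_t)^0.338 = (7850/2900)^0.338 = 1.400
d^0.78 = 16.9^0.78 = 9.073
v^0.43 = 15400^0.43 = 63.19
g^-0.25 = 1.62^-0.25 = 0.8864
D_tc = 0.85 × 1.400 × 9.073 × 63.19 × 0.8864 = 604.8 m
D_f = 1.25 × 604.8 = 756.0 m

D_f ≈ 756 m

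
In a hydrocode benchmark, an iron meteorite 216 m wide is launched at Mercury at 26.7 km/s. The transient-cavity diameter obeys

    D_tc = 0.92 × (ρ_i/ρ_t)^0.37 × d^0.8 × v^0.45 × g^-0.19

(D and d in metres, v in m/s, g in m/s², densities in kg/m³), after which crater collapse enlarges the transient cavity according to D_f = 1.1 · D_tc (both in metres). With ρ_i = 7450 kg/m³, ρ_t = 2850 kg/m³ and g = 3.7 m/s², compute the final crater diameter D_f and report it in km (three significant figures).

v = 26700 m/s.
(ρ_i/ρ_t)^0.37 = (7450/2850)^0.37 = 1.427
d^0.8 = 216^0.8 = 73.72
v^0.45 = 26700^0.45 = 98.16
g^-0.19 = 3.7^-0.19 = 0.7799
D_tc = 0.92 × 1.427 × 73.72 × 98.16 × 0.7799 = 7409 m
D_f = 1.1 × 7409 = 8150 m
     = 8.150 km

D_f ≈ 8.15 km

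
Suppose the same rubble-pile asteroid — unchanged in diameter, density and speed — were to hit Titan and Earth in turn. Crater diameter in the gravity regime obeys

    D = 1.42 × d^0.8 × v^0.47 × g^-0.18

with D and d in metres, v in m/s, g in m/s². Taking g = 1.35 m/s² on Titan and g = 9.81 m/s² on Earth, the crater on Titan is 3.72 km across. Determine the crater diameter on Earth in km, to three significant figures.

D ≈ 2.60 km

All impactor-dependent factors cancel in the ratio, leaving D_Earth/D_Titan = (g_Earth/g_Titan)^-0.18.
(9.81/1.35)^-0.18 = 7.267^-0.18 = 0.6998
D_Earth = 0.6998 × 3.72 km = 2.60 km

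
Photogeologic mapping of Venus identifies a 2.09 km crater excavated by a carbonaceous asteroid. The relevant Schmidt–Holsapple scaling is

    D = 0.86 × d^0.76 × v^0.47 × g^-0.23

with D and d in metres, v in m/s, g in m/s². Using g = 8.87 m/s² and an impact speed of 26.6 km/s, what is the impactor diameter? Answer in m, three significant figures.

Rearranging for d: d = [D / (0.86 · 26600^0.47 · 8.87^-0.23)]^(1/0.76).
D = 2090 m.
26600^0.47 = 120.1
8.87^-0.23 = 0.6053
Denominator = 0.86 × 120.1 × 0.6053 = 62.52
D / 62.52 = 2090 / 62.52 = 33.43
d = 33.43^(1/0.76) = 33.43^1.3158 = 101.3 m

d ≈ 101 m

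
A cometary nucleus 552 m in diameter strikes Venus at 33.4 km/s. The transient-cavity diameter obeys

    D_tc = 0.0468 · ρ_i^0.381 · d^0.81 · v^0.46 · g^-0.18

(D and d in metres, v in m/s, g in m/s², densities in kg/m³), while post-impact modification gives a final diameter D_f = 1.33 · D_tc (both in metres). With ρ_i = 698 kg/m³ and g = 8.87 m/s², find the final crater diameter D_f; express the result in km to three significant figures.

D_f ≈ 10.2 km

v = 33400 m/s.
ρ_i^0.381 = 698^0.381 = 12.12
d^0.81 = 552^0.81 = 166.3
v^0.46 = 33400^0.46 = 120.5
g^-0.18 = 8.87^-0.18 = 0.6751
D_tc = 0.0468 × 12.12 × 166.3 × 120.5 × 0.6751 = 7674 m
D_f = 1.33 × 7674 = 10206 m
     = 10.21 km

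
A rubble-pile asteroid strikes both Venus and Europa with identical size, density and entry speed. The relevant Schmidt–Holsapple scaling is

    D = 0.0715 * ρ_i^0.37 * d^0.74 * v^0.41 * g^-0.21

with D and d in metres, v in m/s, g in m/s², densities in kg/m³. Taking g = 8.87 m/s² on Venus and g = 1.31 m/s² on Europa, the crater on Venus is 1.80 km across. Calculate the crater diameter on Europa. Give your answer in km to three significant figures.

D ≈ 2.69 km

All impactor-dependent factors cancel in the ratio, leaving D_Europa/D_Venus = (g_Europa/g_Venus)^-0.21.
(1.31/8.87)^-0.21 = 0.1477^-0.21 = 1.494
D_Europa = 1.494 × 1.80 km = 2.69 km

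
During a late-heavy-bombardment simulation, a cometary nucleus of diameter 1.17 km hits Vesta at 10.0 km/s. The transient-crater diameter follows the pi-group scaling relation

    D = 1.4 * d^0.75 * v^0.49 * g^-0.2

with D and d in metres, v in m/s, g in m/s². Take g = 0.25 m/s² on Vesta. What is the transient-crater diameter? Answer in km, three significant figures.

In SI units: d = 1170 m, v = 10000 m/s.
d^0.75 = 1170^0.75 = 200.1
v^0.49 = 10000^0.49 = 91.20
g^-0.2 = 0.25^-0.2 = 1.320
D = 1.4 × 200.1 × 91.20 × 1.320 = 33724 m
   = 33.72 km

D ≈ 33.7 km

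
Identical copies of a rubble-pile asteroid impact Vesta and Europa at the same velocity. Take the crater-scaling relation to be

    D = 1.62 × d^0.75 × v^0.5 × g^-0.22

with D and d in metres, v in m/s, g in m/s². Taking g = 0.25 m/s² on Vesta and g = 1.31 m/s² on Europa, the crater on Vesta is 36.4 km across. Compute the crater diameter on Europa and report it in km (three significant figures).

All impactor-dependent factors cancel in the ratio, leaving D_Europa/D_Vesta = (g_Europa/g_Vesta)^-0.22.
(1.31/0.25)^-0.22 = 5.240^-0.22 = 0.6946
D_Europa = 0.6946 × 36.4 km = 25.3 km

D ≈ 25.3 km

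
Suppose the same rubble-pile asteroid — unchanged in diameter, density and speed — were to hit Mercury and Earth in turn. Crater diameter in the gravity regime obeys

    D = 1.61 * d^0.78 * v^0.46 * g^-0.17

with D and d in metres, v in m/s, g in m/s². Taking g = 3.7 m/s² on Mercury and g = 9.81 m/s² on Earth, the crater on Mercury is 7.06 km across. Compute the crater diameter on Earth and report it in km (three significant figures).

D ≈ 5.98 km

All impactor-dependent factors cancel in the ratio, leaving D_Earth/D_Mercury = (g_Earth/g_Mercury)^-0.17.
(9.81/3.7)^-0.17 = 2.651^-0.17 = 0.8473
D_Earth = 0.8473 × 7.06 km = 5.98 km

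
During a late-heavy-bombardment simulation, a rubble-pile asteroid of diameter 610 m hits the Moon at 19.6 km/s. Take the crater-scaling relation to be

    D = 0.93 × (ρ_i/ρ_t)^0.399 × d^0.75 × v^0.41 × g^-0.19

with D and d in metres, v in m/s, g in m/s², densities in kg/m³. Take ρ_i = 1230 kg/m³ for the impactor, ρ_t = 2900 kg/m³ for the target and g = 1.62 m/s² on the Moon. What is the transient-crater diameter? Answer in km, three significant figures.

D ≈ 4.25 km

In SI units: v = 19600 m/s.
(ρ_i/ρ_t)^0.399 = (1230/2900)^0.399 = 0.7102
d^0.75 = 610^0.75 = 122.7
v^0.41 = 19600^0.41 = 57.52
g^-0.19 = 1.62^-0.19 = 0.9124
D = 0.93 × 0.7102 × 122.7 × 57.52 × 0.9124 = 4253 m
   = 4.253 km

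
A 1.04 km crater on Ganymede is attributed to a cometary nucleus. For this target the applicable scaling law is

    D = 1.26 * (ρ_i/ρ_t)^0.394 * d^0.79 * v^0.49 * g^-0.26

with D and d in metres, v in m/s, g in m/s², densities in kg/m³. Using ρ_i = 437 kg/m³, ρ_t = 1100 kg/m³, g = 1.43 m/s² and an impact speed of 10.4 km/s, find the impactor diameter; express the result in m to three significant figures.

Rearranging for d: d = [D / (1.26 · (437/1100)^0.394 · 10400^0.49 · 1.43^-0.26)]^(1/0.79).
D = 1040 m.
(437/1100)^0.394 = 0.6951
10400^0.49 = 92.97
1.43^-0.26 = 0.9112
Denominator = 1.26 × 0.6951 × 92.97 × 0.9112 = 74.19
D / 74.19 = 1040 / 74.19 = 14.02
d = 14.02^(1/0.79) = 14.02^1.2658 = 28.28 m

d ≈ 28.3 m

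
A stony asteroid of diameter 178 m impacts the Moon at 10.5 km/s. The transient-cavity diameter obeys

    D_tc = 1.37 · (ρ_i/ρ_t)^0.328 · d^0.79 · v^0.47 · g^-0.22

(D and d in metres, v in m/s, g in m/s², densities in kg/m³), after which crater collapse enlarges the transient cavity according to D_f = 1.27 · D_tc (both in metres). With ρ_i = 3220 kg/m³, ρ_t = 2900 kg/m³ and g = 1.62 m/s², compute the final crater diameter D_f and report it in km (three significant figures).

D_f ≈ 7.54 km

v = 10500 m/s.
(ρ_i/ρ_t)^0.328 = (3220/2900)^0.328 = 1.035
d^0.79 = 178^0.79 = 59.96
v^0.47 = 10500^0.47 = 77.62
g^-0.22 = 1.62^-0.22 = 0.8993
D_tc = 1.37 × 1.035 × 59.96 × 77.62 × 0.8993 = 5935 m
D_f = 1.27 × 5935 = 7537 m
     = 7.537 km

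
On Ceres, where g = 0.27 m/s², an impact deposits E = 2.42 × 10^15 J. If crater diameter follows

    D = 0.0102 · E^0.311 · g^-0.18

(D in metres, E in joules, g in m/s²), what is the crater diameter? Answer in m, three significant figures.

E^0.311 = (2.42 × 10^15)^0.311 = 6.086 × 10^4
g^-0.18 = 0.27^-0.18 = 1.266
D = 0.0102 × 6.086 × 10^4 × 1.266 = 785.9 m

D ≈ 786 m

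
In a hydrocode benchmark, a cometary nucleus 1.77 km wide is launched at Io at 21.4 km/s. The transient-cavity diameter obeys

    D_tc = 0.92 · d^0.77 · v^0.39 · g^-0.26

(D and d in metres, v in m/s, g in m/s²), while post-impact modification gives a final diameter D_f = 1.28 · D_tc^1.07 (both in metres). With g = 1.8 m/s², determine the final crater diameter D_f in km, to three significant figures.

D_f ≈ 30.2 km

In SI: d = 1770 m, v = 21400 m/s.
d^0.77 = 1770^0.77 = 316.9
v^0.39 = 21400^0.39 = 48.85
g^-0.26 = 1.8^-0.26 = 0.8583
D_tc = 0.92 × 316.9 × 48.85 × 0.8583 = 12220 m
D_f = 1.28 × (12220)^1.07 = 30226 m
     = 30.23 km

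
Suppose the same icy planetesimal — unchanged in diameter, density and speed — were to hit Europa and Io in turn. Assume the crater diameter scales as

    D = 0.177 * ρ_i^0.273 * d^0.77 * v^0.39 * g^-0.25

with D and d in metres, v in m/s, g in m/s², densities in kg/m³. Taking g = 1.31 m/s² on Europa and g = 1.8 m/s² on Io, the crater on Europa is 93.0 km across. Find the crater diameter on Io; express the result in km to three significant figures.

D ≈ 85.9 km

All impactor-dependent factors cancel in the ratio, leaving D_Io/D_Europa = (g_Io/g_Europa)^-0.25.
(1.8/1.31)^-0.25 = 1.374^-0.25 = 0.9236
D_Io = 0.9236 × 93.0 km = 85.9 km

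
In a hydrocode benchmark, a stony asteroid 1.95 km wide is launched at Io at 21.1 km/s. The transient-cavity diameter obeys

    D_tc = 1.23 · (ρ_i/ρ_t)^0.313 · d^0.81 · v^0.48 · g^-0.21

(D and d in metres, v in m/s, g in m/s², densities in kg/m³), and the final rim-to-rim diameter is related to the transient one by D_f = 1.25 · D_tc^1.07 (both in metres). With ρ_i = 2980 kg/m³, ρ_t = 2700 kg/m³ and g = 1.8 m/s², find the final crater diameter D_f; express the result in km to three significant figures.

D_f ≈ 167 km

In SI: d = 1950 m, v = 21100 m/s.
(ρ_i/ρ_t)^0.313 = (2980/2700)^0.313 = 1.031
d^0.81 = 1950^0.81 = 462.3
v^0.48 = 21100^0.48 = 119.0
g^-0.21 = 1.8^-0.21 = 0.8839
D_tc = 1.23 × 1.031 × 462.3 × 119.0 × 0.8839 = 61660 m
D_f = 1.25 × (61660)^1.07 = 1.668 × 10^5 m
     = 166.8 km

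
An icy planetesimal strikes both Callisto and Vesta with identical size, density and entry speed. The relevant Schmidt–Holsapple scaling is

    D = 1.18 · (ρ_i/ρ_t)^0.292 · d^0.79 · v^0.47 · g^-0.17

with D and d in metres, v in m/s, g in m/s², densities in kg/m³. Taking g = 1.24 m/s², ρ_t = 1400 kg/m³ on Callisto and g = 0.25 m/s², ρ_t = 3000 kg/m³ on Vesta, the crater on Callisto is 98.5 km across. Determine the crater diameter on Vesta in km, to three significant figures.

D ≈ 104 km

The impactor-only factors (d, v, ρ_i) cancel in the ratio, leaving D_Vesta/D_Callisto = (g_Vesta/g_Callisto)^-0.17 · (ρ_t,Callisto/ρ_t,Vesta)^0.292.
(0.25/1.24)^-0.17 = 0.2016^-0.17 = 1.313
(1400/3000)^0.292 = 0.4667^0.292 = 0.8005
Ratio = 1.313 × 0.8005 = 1.051
D_Vesta = 1.051 × 98.5 km = 104 km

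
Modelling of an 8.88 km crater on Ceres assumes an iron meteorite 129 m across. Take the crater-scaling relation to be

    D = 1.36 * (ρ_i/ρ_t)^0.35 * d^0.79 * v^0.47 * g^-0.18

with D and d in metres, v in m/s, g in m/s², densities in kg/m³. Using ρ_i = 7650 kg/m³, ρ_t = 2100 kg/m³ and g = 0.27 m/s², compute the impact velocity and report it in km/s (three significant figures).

v ≈ 8.58 km/s

Rearranging for v: v = [D / (1.36 · (7650/2100)^0.35 · 129^0.79 · 0.27^-0.18)]^(1/0.47).
D = 8880 m.
(7650/2100)^0.35 = 1.572
129^0.79 = 46.49
0.27^-0.18 = 1.266
Denominator = 1.36 × 1.572 × 46.49 × 1.266 = 125.8
D / 125.8 = 8880 / 125.8 = 70.59
v = 70.59^(1/0.47) = 70.59^2.1277 = 8582 m/s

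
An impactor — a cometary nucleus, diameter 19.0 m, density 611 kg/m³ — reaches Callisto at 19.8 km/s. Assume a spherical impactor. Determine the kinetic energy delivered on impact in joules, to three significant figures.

E ≈ 4.30 × 10^14 J

v = 19800 m/s.
Mass m = (π/6) ρ d³ = (π/6) × 611 × (19)³ = 2.194 × 10^6 kg
E = ½ m v² = 0.5 × 2.194 × 10^6 × (19800)² = 4.301 × 10^14 J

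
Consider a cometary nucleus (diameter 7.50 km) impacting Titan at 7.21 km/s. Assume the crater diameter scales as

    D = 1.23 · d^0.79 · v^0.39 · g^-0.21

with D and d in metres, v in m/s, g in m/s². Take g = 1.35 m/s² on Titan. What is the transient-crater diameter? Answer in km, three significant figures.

D ≈ 42.5 km

In SI units: d = 7500 m, v = 7210 m/s.
d^0.79 = 7500^0.79 = 1152
v^0.39 = 7210^0.39 = 31.96
g^-0.21 = 1.35^-0.21 = 0.9389
D = 1.23 × 1152 × 31.96 × 0.9389 = 42519 m
   = 42.52 km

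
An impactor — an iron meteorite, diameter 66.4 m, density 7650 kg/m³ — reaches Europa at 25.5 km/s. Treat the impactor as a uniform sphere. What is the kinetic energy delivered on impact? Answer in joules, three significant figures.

v = 25500 m/s.
Mass m = (π/6) ρ d³ = (π/6) × 7650 × (66.4)³ = 1.173 × 10^9 kg
E = ½ m v² = 0.5 × 1.173 × 10^9 × (25500)² = 3.814 × 10^17 J

E ≈ 3.81 × 10^17 J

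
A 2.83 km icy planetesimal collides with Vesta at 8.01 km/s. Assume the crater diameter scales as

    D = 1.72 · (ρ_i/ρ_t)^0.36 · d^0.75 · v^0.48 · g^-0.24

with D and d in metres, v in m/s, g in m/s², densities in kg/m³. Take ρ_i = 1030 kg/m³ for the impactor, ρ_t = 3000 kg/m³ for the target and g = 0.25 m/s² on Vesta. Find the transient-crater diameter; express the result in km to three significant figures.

D ≈ 47.4 km

In SI units: d = 2830 m, v = 8010 m/s.
(ρ_i/ρ_t)^0.36 = (1030/3000)^0.36 = 0.6805
d^0.75 = 2830^0.75 = 388.0
v^0.48 = 8010^0.48 = 74.77
g^-0.24 = 0.25^-0.24 = 1.395
D = 1.72 × 0.6805 × 388.0 × 74.77 × 1.395 = 47369 m
   = 47.37 km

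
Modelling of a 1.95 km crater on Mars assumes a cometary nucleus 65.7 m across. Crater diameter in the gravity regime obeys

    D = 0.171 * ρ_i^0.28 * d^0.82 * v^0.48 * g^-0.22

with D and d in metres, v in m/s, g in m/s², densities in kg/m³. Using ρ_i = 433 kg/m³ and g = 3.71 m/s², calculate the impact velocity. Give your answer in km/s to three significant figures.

Rearranging for v: v = [D / (0.171 · 433^0.28 · 65.7^0.82 · 3.71^-0.22)]^(1/0.48).
D = 1950 m.
433^0.28 = 5.473
65.7^0.82 = 30.93
3.71^-0.22 = 0.7494
Denominator = 0.171 × 5.473 × 30.93 × 0.7494 = 21.69
D / 21.69 = 1950 / 21.69 = 89.90
v = 89.90^(1/0.48) = 89.90^2.0833 = 11756 m/s

v ≈ 11.8 km/s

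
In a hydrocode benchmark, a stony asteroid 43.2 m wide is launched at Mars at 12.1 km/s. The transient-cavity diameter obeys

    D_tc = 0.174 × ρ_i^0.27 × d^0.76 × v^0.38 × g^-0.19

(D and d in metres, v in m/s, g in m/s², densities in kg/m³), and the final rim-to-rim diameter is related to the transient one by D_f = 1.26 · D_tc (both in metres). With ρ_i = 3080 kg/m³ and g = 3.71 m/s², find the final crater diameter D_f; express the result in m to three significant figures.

D_f ≈ 931 m

v = 12100 m/s.
ρ_i^0.27 = 3080^0.27 = 8.748
d^0.76 = 43.2^0.76 = 17.50
v^0.38 = 12100^0.38 = 35.60
g^-0.19 = 3.71^-0.19 = 0.7795
D_tc = 0.174 × 8.748 × 17.50 × 35.60 × 0.7795 = 739.2 m
D_f = 1.26 × 739.2 = 931.4 m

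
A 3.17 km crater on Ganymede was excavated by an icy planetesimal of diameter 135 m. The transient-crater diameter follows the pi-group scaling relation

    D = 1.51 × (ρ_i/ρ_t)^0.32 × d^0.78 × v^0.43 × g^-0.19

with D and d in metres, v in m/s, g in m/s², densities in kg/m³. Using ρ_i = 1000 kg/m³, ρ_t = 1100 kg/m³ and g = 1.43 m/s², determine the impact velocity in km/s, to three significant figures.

Rearranging for v: v = [D / (1.51 · (1000/1100)^0.32 · 135^0.78 · 1.43^-0.19)]^(1/0.43).
D = 3170 m.
(1000/1100)^0.32 = 0.9700
135^0.78 = 45.88
1.43^-0.19 = 0.9343
Denominator = 1.51 × 0.9700 × 45.88 × 0.9343 = 62.79
D / 62.79 = 3170 / 62.79 = 50.49
v = 50.49^(1/0.43) = 50.49^2.3256 = 9141 m/s

v ≈ 9.14 km/s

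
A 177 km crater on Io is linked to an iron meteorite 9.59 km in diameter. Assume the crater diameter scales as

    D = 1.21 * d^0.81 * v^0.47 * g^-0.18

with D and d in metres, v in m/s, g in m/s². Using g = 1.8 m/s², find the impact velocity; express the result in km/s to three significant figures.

Rearranging for v: v = [D / (1.21 · 9590^0.81 · 1.8^-0.18)]^(1/0.47).
D = 177000 m.
9590^0.81 = 1680
1.8^-0.18 = 0.8996
Denominator = 1.21 × 1680 × 0.8996 = 1829
D / 1829 = 177000 / 1829 = 96.77
v = 96.77^(1/0.47) = 96.77^2.1277 = 16790 m/s

v ≈ 16.8 km/s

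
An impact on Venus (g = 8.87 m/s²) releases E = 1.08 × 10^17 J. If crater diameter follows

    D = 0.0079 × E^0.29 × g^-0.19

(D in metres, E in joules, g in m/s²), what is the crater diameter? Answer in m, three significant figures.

D ≈ 454 m

E^0.29 = (1.08 × 10^17)^0.29 = 8.703 × 10^4
g^-0.19 = 8.87^-0.19 = 0.6605
D = 0.0079 × 8.703 × 10^4 × 0.6605 = 454.1 m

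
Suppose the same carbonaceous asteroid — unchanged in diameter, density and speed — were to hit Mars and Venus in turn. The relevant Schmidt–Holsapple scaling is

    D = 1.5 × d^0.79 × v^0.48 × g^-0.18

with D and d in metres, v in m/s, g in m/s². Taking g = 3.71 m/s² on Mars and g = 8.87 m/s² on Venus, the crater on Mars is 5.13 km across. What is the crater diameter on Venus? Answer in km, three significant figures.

D ≈ 4.39 km

All impactor-dependent factors cancel in the ratio, leaving D_Venus/D_Mars = (g_Venus/g_Mars)^-0.18.
(8.87/3.71)^-0.18 = 2.391^-0.18 = 0.8548
D_Venus = 0.8548 × 5.13 km = 4.39 km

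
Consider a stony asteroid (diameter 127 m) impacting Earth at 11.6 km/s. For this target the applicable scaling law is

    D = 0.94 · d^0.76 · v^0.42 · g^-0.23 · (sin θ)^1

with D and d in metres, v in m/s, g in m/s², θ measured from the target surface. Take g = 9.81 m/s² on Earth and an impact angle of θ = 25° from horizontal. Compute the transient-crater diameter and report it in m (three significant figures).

D ≈ 475 m

In SI units: v = 11600 m/s.
d^0.76 = 127^0.76 = 39.71
v^0.42 = 11600^0.42 = 50.94
g^-0.23 = 9.81^-0.23 = 0.5914
(sin 25°)^1 = 0.4226^1 = 0.4226
D = 0.94 × 39.71 × 50.94 × 0.5914 × 0.4226 = 475.2 m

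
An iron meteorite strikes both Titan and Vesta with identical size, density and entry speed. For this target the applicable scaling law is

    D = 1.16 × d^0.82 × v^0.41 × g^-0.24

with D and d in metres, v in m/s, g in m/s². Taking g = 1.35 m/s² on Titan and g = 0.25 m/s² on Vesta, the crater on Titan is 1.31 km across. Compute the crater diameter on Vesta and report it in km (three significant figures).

D ≈ 1.96 km

All impactor-dependent factors cancel in the ratio, leaving D_Vesta/D_Titan = (g_Vesta/g_Titan)^-0.24.
(0.25/1.35)^-0.24 = 0.1852^-0.24 = 1.499
D_Vesta = 1.499 × 1.31 km = 1.96 km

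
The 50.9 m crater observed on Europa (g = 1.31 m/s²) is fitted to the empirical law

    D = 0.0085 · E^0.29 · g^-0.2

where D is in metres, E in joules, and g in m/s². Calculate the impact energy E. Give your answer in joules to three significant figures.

E ≈ 1.28 × 10^13 J

Rearranging: E = [D / (0.0085 · g^-0.2)]^(1/0.29).
g^-0.2 = 1.31^-0.2 = 0.9474
D / (0.0085 × 0.9474) = 50.9 / (8.053 × 10^-3) = 6.321 × 10^3
E = (6.321 × 10^3)^3.4483 = 1.277 × 10^13 J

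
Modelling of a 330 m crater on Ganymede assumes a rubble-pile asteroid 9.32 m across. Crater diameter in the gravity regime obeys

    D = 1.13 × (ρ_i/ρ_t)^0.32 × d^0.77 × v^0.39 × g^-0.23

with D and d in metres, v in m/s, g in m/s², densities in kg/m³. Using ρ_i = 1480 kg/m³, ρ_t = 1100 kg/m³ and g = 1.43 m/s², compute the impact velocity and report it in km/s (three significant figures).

v ≈ 24.7 km/s

Rearranging for v: v = [D / (1.13 · (1480/1100)^0.32 · 9.32^0.77 · 1.43^-0.23)]^(1/0.39).
(1480/1100)^0.32 = 1.100
9.32^0.77 = 5.578
1.43^-0.23 = 0.9210
Denominator = 1.13 × 1.100 × 5.578 × 0.9210 = 6.386
D / 6.386 = 330 / 6.386 = 51.68
v = 51.68^(1/0.39) = 51.68^2.5641 = 24725 m/s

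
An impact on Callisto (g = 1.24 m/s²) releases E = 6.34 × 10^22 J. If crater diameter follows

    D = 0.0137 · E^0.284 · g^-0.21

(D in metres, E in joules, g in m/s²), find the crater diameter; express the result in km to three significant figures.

E^0.284 = (6.34 × 10^22)^0.284 = 2.991 × 10^6
g^-0.21 = 1.24^-0.21 = 0.9558
D = 0.0137 × 2.991 × 10^6 × 0.9558 = 39166 m
   = 39.17 km

D ≈ 39.2 km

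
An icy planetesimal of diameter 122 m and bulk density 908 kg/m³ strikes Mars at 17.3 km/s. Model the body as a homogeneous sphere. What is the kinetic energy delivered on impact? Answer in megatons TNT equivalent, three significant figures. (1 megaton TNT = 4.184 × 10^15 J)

E ≈ 30.9 Mt TNT

v = 17300 m/s.
Mass m = (π/6) ρ d³ = (π/6) × 908 × (122)³ = 8.633 × 10^8 kg
E = ½ m v² = 0.5 × 8.633 × 10^8 × (17300)² = 1.292 × 10^17 J
   = 1.292 × 10^17 / 4.184×10^15 = 30.88 Mt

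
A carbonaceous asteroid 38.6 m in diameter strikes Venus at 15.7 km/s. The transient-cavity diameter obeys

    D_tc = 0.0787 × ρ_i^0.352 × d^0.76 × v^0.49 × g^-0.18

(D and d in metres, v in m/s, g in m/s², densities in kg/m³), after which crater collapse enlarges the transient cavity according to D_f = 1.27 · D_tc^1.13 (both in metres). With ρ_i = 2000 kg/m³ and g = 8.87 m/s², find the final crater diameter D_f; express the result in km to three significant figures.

D_f ≈ 4.60 km

v = 15700 m/s.
ρ_i^0.352 = 2000^0.352 = 14.52
d^0.76 = 38.6^0.76 = 16.06
v^0.49 = 15700^0.49 = 113.8
g^-0.18 = 8.87^-0.18 = 0.6751
D_tc = 0.0787 × 14.52 × 16.06 × 113.8 × 0.6751 = 1410 m
D_f = 1.27 × (1410)^1.13 = 4596 m
     = 4.596 km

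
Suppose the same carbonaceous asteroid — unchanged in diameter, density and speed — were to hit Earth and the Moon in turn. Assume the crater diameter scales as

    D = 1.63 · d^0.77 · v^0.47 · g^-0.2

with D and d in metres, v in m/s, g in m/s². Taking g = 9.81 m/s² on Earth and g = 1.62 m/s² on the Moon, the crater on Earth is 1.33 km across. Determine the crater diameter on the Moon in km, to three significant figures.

All impactor-dependent factors cancel in the ratio, leaving D_Moon/D_Earth = (g_Moon/g_Earth)^-0.2.
(1.62/9.81)^-0.2 = 0.1651^-0.2 = 1.434
D_Moon = 1.434 × 1.33 km = 1.91 km

D ≈ 1.91 km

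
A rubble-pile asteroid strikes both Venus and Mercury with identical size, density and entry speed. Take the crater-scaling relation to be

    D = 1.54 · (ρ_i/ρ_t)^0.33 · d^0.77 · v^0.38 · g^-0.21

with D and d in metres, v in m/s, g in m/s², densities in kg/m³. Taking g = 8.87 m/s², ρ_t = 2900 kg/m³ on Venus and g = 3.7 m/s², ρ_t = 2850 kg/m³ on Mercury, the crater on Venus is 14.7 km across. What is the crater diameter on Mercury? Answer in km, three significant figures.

The impactor-only factors (d, v, ρ_i) cancel in the ratio, leaving D_Mercury/D_Venus = (g_Mercury/g_Venus)^-0.21 · (ρ_t,Venus/ρ_t,Mercury)^0.33.
(3.7/8.87)^-0.21 = 0.4171^-0.21 = 1.202
(2900/2850)^0.33 = 1.018^0.33 = 1.006
Ratio = 1.202 × 1.006 = 1.209
D_Mercury = 1.209 × 14.7 km = 17.8 km

D ≈ 17.8 km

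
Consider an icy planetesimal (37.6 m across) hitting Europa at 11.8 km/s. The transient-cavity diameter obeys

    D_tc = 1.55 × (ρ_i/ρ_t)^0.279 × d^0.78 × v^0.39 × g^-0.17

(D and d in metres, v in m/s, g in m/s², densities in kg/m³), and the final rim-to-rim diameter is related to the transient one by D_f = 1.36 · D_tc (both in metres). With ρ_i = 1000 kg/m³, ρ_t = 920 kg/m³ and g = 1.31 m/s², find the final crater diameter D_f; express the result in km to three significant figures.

v = 11800 m/s.
(ρ_i/ρ_t)^0.279 = (1000/920)^0.279 = 1.024
d^0.78 = 37.6^0.78 = 16.93
v^0.39 = 11800^0.39 = 38.73
g^-0.17 = 1.31^-0.17 = 0.9551
D_tc = 1.55 × 1.024 × 16.93 × 38.73 × 0.9551 = 994.0 m
D_f = 1.36 × 994.0 = 1352 m
     = 1.352 km

D_f ≈ 1.35 km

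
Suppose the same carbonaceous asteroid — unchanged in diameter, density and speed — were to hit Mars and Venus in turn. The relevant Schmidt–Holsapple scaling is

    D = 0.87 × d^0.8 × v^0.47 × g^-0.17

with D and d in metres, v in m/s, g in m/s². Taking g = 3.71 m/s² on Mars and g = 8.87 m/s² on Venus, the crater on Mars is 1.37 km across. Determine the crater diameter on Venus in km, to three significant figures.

All impactor-dependent factors cancel in the ratio, leaving D_Venus/D_Mars = (g_Venus/g_Mars)^-0.17.
(8.87/3.71)^-0.17 = 2.391^-0.17 = 0.8623
D_Venus = 0.8623 × 1.37 km = 1.18 km

D ≈ 1.18 km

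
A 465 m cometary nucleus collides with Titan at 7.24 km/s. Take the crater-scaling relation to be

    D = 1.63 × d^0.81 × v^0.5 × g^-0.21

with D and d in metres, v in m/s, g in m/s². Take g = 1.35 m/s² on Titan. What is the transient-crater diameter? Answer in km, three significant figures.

In SI units: v = 7240 m/s.
d^0.81 = 465^0.81 = 144.8
v^0.5 = 7240^0.5 = 85.09
g^-0.21 = 1.35^-0.21 = 0.9389
D = 1.63 × 144.8 × 85.09 × 0.9389 = 18856 m
   = 18.86 km

D ≈ 18.9 km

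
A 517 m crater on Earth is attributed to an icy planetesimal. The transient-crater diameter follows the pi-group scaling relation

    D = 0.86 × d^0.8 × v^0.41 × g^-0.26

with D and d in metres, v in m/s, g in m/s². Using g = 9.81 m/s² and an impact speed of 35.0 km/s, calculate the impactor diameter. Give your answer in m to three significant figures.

d ≈ 29.3 m

Rearranging for d: d = [D / (0.86 · 35000^0.41 · 9.81^-0.26)]^(1/0.8).
35000^0.41 = 72.96
9.81^-0.26 = 0.5523
Denominator = 0.86 × 72.96 × 0.5523 = 34.65
D / 34.65 = 517 / 34.65 = 14.92
d = 14.92^(1/0.8) = 14.92^1.25 = 29.32 m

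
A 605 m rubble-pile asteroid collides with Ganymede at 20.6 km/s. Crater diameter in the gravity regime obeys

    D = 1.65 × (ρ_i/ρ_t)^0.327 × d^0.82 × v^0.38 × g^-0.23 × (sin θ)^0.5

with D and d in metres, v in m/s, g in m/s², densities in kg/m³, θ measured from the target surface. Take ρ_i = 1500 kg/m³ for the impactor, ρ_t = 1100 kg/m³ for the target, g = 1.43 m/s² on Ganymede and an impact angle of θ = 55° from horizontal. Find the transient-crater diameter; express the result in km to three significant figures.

In SI units: v = 20600 m/s.
(ρ_i/ρ_t)^0.327 = (1500/1100)^0.327 = 1.107
d^0.82 = 605^0.82 = 191.0
v^0.38 = 20600^0.38 = 43.58
g^-0.23 = 1.43^-0.23 = 0.9210
(sin 55°)^0.5 = 0.8192^0.5 = 0.9051
D = 1.65 × 1.107 × 191.0 × 43.58 × 0.9210 × 0.9051 = 12674 m
   = 12.67 km

D ≈ 12.7 km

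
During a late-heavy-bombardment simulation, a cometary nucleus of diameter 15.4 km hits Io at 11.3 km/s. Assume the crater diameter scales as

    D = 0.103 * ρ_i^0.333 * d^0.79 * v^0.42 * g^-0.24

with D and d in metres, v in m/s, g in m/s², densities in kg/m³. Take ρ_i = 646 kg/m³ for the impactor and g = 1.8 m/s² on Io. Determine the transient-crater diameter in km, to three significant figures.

D ≈ 79.0 km

In SI units: d = 15400 m, v = 11300 m/s.
ρ_i^0.333 = 646^0.333 = 8.626
d^0.79 = 15400^0.79 = 2033
v^0.42 = 11300^0.42 = 50.38
g^-0.24 = 1.8^-0.24 = 0.8684
D = 0.103 × 8.626 × 2033 × 50.38 × 0.8684 = 79025 m
   = 79.02 km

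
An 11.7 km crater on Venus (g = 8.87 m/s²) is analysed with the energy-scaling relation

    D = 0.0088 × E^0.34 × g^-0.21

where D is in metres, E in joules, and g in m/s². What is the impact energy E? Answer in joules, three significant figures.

E ≈ 3.95 × 10^18 J

Rearranging: E = [D / (0.0088 · g^-0.21)]^(1/0.34).
D = 11700 m.
g^-0.21 = 8.87^-0.21 = 0.6323
D / (0.0088 × 0.6323) = 11700 / (5.564 × 10^-3) = 2.103 × 10^6
E = (2.103 × 10^6)^2.9412 = 3.951 × 10^18 J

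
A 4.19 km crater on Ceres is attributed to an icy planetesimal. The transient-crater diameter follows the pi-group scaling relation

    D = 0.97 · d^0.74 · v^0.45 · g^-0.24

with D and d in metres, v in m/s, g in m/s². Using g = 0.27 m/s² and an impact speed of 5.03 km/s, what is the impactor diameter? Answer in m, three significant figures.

Rearranging for d: d = [D / (0.97 · 5030^0.45 · 0.27^-0.24)]^(1/0.74).
D = 4190 m.
5030^0.45 = 46.31
0.27^-0.24 = 1.369
Denominator = 0.97 × 46.31 × 1.369 = 61.50
D / 61.50 = 4190 / 61.50 = 68.13
d = 68.13^(1/0.74) = 68.13^1.3514 = 300.3 m

d ≈ 300 m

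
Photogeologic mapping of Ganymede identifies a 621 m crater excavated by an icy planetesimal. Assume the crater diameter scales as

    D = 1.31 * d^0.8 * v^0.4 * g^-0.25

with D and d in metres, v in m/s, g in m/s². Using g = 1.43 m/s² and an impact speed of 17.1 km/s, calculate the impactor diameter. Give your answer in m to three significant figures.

Rearranging for d: d = [D / (1.31 · 17100^0.4 · 1.43^-0.25)]^(1/0.8).
17100^0.4 = 49.34
1.43^-0.25 = 0.9145
Denominator = 1.31 × 49.34 × 0.9145 = 59.11
D / 59.11 = 621 / 59.11 = 10.51
d = 10.51^(1/0.8) = 10.51^1.25 = 18.92 m

d ≈ 18.9 m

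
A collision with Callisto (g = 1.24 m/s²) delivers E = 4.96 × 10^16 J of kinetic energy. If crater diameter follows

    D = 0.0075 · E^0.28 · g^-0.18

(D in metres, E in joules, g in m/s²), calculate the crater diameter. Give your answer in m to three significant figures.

D ≈ 341 m

E^0.28 = (4.96 × 10^16)^0.28 = 4.729 × 10^4
g^-0.18 = 1.24^-0.18 = 0.9620
D = 0.0075 × 4.729 × 10^4 × 0.9620 = 341.2 m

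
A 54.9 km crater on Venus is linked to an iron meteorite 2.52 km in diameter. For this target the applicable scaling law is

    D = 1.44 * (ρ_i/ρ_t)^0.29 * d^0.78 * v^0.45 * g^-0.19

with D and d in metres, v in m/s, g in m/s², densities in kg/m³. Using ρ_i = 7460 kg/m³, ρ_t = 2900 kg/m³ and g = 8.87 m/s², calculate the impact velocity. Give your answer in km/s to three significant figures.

v ≈ 26.3 km/s

Rearranging for v: v = [D / (1.44 · (7460/2900)^0.29 · 2520^0.78 · 8.87^-0.19)]^(1/0.45).
D = 54900 m.
(7460/2900)^0.29 = 1.315
2520^0.78 = 449.9
8.87^-0.19 = 0.6605
Denominator = 1.44 × 1.315 × 449.9 × 0.6605 = 562.7
D / 562.7 = 54900 / 562.7 = 97.57
v = 97.57^(1/0.45) = 97.57^2.2222 = 26343 m/s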